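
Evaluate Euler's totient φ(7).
6

Prime factorization: 7 = 7
Using the formula φ(n) = n × Π(1 - 1/p) for each prime factor p:
φ(7) = 7 × (1 - 1/7)
φ(7) = 6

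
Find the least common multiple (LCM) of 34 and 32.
544

First find GCD(34, 32) using the Euclidean algorithm:
34 = 1 × 32 + 2
32 = 16 × 2 + 0
GCD(34, 32) = 2

LCM formula: LCM(a, b) = (a × b) / GCD(a, b)
LCM(34, 32) = (34 × 32) / 2
LCM(34, 32) = 1088 / 2
LCM(34, 32) = 544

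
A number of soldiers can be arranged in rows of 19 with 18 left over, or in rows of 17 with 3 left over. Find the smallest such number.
M = 19 × 17 = 323. M₁ = 17, y₁ ≡ 9 (mod 19). M₂ = 19, y₂ ≡ 9 (mod 17). z = 18×17×9 + 3×19×9 ≡ 37 (mod 323). The smallest positive such number is 37.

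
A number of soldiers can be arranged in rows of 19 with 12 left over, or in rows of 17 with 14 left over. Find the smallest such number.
M = 19 × 17 = 323. M₁ = 17, y₁ ≡ 9 (mod 19). M₂ = 19, y₂ ≡ 9 (mod 17). m = 12×17×9 + 14×19×9 ≡ 31 (mod 323). The smallest positive such number is 31.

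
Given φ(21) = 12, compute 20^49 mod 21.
By Euler: 20^{12} ≡ 1 (mod 21) since gcd(20, 21) = 1. 49 = 4×12 + 1. So 20^{49} ≡ 20^{1} ≡ 20 (mod 21)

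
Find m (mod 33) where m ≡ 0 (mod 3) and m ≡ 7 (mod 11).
M = 3 × 11 = 33. M₁ = 11, y₁ ≡ 2 (mod 3). M₂ = 3, y₂ ≡ 4 (mod 11). m = 0×11×2 + 7×3×4 ≡ 18 (mod 33)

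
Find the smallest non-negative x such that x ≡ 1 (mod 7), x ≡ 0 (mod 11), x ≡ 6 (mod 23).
1639

Using the Chinese Remainder Theorem:
M = product of moduli = 1771
For equation 1: M_1 = 253, 253 ≡ 1 (mod 7), inverse of 253 mod 7 is 1 (check: 1 × 1 = 1 ≡ 1 (mod 7))
For equation 2: M_2 = 161, 161 ≡ 7 (mod 11), inverse of 161 mod 11 is 8 (check: 7 × 8 = 56 ≡ 1 (mod 11))
For equation 3: M_3 = 77, 77 ≡ 8 (mod 23), inverse of 77 mod 23 is 3 (check: 8 × 3 = 24 ≡ 1 (mod 23))
Combine: x ≡ Σ r_i×M_i×(M_i⁻¹ mod m_i) = 1×253×1 + 0×161×8 + 6×77×3 = 253 + 0 + 1386 = 1639
1639 mod 1771 = 1639
x ≡ 1639 (mod 1771)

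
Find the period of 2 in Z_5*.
Powers of 2 mod 5: 2^1≡2, 2^2≡4, 2^3≡3, 2^4≡1. Order = 4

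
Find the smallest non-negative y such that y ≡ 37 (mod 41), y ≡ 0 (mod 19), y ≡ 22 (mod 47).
14592

Using the Chinese Remainder Theorem:
M = product of moduli = 36613
For equation 1: M_1 = 893, 893 ≡ 32 (mod 41), inverse of 893 mod 41 is 9 (check: 32 × 9 = 288 ≡ 1 (mod 41))
For equation 2: M_2 = 1927, 1927 ≡ 8 (mod 19), inverse of 1927 mod 19 is 12 (check: 8 × 12 = 96 ≡ 1 (mod 19))
For equation 3: M_3 = 779, 779 ≡ 27 (mod 47), inverse of 779 mod 47 is 7 (check: 27 × 7 = 189 ≡ 1 (mod 47))
Combine: y ≡ Σ r_i×M_i×(M_i⁻¹ mod m_i) = 37×893×9 + 0×1927×12 + 22×779×7 = 297369 + 0 + 119966 = 417335
417335 mod 36613 = 14592
y ≡ 14592 (mod 36613)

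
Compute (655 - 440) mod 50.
15

(655 - 440) = 215
215 mod 50 = 15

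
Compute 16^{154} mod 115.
1

Using successive squaring:
Binary expansion of 154: 10011010
Powers of 16 mod 115 (each is the square of the previous):
  16^1 ≡ 16 (mod 115)
  16^2 ≡ 16² = 256 ≡ 26 (mod 115)
  16^4 ≡ 26² = 676 ≡ 101 (mod 115)
  16^8 ≡ 101² = 10201 ≡ 81 (mod 115)
  16^16 ≡ 81² = 6561 ≡ 6 (mod 115)
  16^32 ≡ 6² = 36 ≡ 36 (mod 115)
  16^64 ≡ 36² = 1296 ≡ 31 (mod 115)
  16^128 ≡ 31² = 961 ≡ 41 (mod 115)
154 = 128 + 16 + 8 + 2, so 16^154 = 16^128 × 16^16 × 16^8 × 16^2 ≡ 41 × 6 × 81 × 26 (mod 115)
Multiplying step by step:
  41 × 6 = 246 ≡ 16 (mod 115)
  16 × 81 = 1296 ≡ 31 (mod 115)
  31 × 26 = 806 ≡ 1 (mod 115)
Result: 16^154 ≡ 1 (mod 115)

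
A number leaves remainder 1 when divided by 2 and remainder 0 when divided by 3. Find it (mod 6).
M = 2 × 3 = 6. M₁ = 3, y₁ ≡ 1 (mod 2). M₂ = 2, y₂ ≡ 2 (mod 3). z = 1×3×1 + 0×2×2 ≡ 3 (mod 6)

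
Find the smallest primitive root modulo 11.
2

A primitive root g modulo p has order p-1 = 10
Prime divisors of 10: [2, 5]
g is a primitive root iff g^(10/q) ≢ 1 (mod 11) for each prime divisor q
Testing small values:
  g = 2: 2^5 ≡ 10, 2^2 ≡ 4 (mod 11) → none is 1, primitive root!
The smallest primitive root is 2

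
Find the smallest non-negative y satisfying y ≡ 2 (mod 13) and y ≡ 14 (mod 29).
M = 13 × 29 = 377. M₁ = 29, y₁ ≡ 9 (mod 13). M₂ = 13, y₂ ≡ 9 (mod 29). y = 2×29×9 + 14×13×9 ≡ 275 (mod 377)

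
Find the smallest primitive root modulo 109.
6

A primitive root g modulo p has order p-1 = 108
Prime divisors of 108: [2, 3]
g is a primitive root iff g^(108/q) ≢ 1 (mod 109) for each prime divisor q
Testing small values:
  g = 2: 2^54 ≡ 108, 2^36 ≡ 1 (mod 109) → 2^36 ≡ 1, not primitive root
  g = 3: 3^54 ≡ 1, 3^36 ≡ 63 (mod 109) → 3^54 ≡ 1, not primitive root
  g = 4: 4^54 ≡ 1, 4^36 ≡ 1 (mod 109) → 4^54 ≡ 1, not primitive root
  g = 5: 5^54 ≡ 1, 5^36 ≡ 63 (mod 109) → 5^54 ≡ 1, not primitive root
  g = 6: 6^54 ≡ 108, 6^36 ≡ 63 (mod 109) → none is 1, primitive root!
The smallest primitive root is 6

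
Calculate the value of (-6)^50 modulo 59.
Using repeated squaring. (-6) ≡ 53 (mod 59). 50 = 32 + 16 + 2 (binary 110010). Repeated squaring mod 59: 53^1 ≡ 53; 53^2 ≡ 53² = 2809 ≡ 36; 53^4 ≡ 36² = 1296 ≡ 57; 53^8 ≡ 57² = 3249 ≡ 4; 53^16 ≡ 4² = 16 ≡ 16; 53^32 ≡ 16² = 256 ≡ 20. Multiply: (-6)^50 ≡ 53^32 × 53^16 × 53^2 ≡ 20 × 16 × 36 (mod 59): 20 × 16 = 320 ≡ 25; 25 × 36 = 900 ≡ 15. So (-6)^50 ≡ 15 (mod 59).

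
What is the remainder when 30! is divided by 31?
By Wilson's theorem, (30)! ≡ -1 ≡ 30 (mod 31)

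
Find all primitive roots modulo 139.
Primitive roots mod 139: {2, 3, 12, 15, 17, 18, 19, 21, 22, 26, 32, 40, 50, 53, 56, 58, 61, 68, 70, 72, 73, 85, 88, 90, 92, 93, 98, 101, 102, 104, 108, 109, 110, 111, 114, 115, 119, 123, 126, 128, 130, 132, 134, 135}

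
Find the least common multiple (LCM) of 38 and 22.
418

First find GCD(38, 22) using the Euclidean algorithm:
38 = 1 × 22 + 16
22 = 1 × 16 + 6
16 = 2 × 6 + 4
6 = 1 × 4 + 2
4 = 2 × 2 + 0
GCD(38, 22) = 2

LCM formula: LCM(a, b) = (a × b) / GCD(a, b)
LCM(38, 22) = (38 × 22) / 2
LCM(38, 22) = 836 / 2
LCM(38, 22) = 418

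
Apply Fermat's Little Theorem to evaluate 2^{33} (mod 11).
8

By Fermat's Little Theorem, a^(p-1) ≡ 1 (mod p) for prime p and gcd(a, p) = 1
Here p = 11, so 2^10 ≡ 1 (mod 11)
We can reduce the exponent: 33 mod 10 = 3
So 2^33 ≡ 2^3 (mod 11)
Computing: 2^3 mod 11 = 8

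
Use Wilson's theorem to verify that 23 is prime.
(22)! mod 23 = 22. Since this equals -1 (mod 23), Wilson confirms 23 is prime.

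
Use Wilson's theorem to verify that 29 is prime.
(28)! mod 29 = 28. Since this equals -1 (mod 29), Wilson confirms 29 is prime.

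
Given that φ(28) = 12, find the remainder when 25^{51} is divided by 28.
By Euler: 25^{12} ≡ 1 (mod 28) since gcd(25, 28) = 1. 51 = 4×12 + 3. So 25^{51} ≡ 25^{3} ≡ 1 (mod 28)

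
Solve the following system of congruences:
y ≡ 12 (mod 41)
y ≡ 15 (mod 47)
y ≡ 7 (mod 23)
2882

Using the Chinese Remainder Theorem:
M = product of moduli = 44321
For equation 1: M_1 = 1081, 1081 ≡ 15 (mod 41), inverse of 1081 mod 41 is 11 (check: 15 × 11 = 165 ≡ 1 (mod 41))
For equation 2: M_2 = 943, 943 ≡ 3 (mod 47), inverse of 943 mod 47 is 16 (check: 3 × 16 = 48 ≡ 1 (mod 47))
For equation 3: M_3 = 1927, 1927 ≡ 18 (mod 23), inverse of 1927 mod 23 is 9 (check: 18 × 9 = 162 ≡ 1 (mod 23))
Combine: y ≡ Σ r_i×M_i×(M_i⁻¹ mod m_i) = 12×1081×11 + 15×943×16 + 7×1927×9 = 142692 + 226320 + 121401 = 490413
490413 mod 44321 = 2882
y ≡ 2882 (mod 44321)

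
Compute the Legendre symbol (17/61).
(17/61) = 17^{30} mod 61 = -1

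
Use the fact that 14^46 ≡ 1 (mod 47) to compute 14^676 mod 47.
By Fermat: 14^{46} ≡ 1 (mod 47). 676 ≡ 32 (mod 46). So 14^{676} ≡ 14^{32} ≡ 4 (mod 47)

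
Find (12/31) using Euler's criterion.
(12/31) = 12^{15} mod 31 = -1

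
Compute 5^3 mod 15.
3 = 2 + 1 (binary 11). Repeated squaring mod 15: 5^1 ≡ 5; 5^2 ≡ 5² = 25 ≡ 10. Multiply: 5^3 = 5^2 × 5^1 ≡ 10 × 5 (mod 15): 10 × 5 = 50 ≡ 5. So 5^3 ≡ 5 (mod 15).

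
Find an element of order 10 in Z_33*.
17 has order 10 mod 33 since 17^{10} ≡ 1 (mod 33) and no smaller power works.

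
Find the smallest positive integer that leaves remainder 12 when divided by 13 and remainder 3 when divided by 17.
M = 13 × 17 = 221. M₁ = 17, y₁ ≡ 10 (mod 13). M₂ = 13, y₂ ≡ 4 (mod 17). t = 12×17×10 + 3×13×4 ≡ 207 (mod 221). The smallest positive such number is 207.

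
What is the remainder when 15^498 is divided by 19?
Using Fermat: 15^{18} ≡ 1 (mod 19). 498 ≡ 12 (mod 18). So 15^{498} ≡ 15^{12} ≡ 7 (mod 19)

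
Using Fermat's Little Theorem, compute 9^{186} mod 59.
17

By Fermat's Little Theorem, a^(p-1) ≡ 1 (mod p) for prime p and gcd(a, p) = 1
Here p = 59, so 9^58 ≡ 1 (mod 59)
We can reduce the exponent: 186 mod 58 = 12
So 9^186 ≡ 9^12 (mod 59)
Computing: 9^12 mod 59 = 17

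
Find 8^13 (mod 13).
Using Fermat: 8^{12} ≡ 1 (mod 13). 13 ≡ 1 (mod 12). So 8^{13} ≡ 8^{1} ≡ 8 (mod 13)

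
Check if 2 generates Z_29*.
p - 1 = 28 has prime divisors 2, 7. Check 2^(28/q) mod 29 for each: 2^(28/2) = 2^14 ≡ 28, 2^(28/7) = 2^4 ≡ 16 (mod 29). None of these is 1, so 2 has order 28 = φ(29), so it is a primitive root mod 29.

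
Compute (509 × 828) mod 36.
0

(509 × 828) = 421452
421452 mod 36 = 0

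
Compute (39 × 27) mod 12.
9

(39 × 27) = 1053
1053 mod 12 = 9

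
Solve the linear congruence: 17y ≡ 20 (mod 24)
4

Since gcd(17, 24) = 1 divides 20, a solution exists.
Multiply both sides by the inverse of 17 mod 24:
  17^(-1) mod 24 = 17
  x ≡ 17 × 20 ≡ 340 ≡ 4 (mod 24)
Verification: 17 × 4 = 68 = 2 × 24 + 20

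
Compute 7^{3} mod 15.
13

Using successive squaring:
Binary expansion of 3: 11
Powers of 7 mod 15 (each is the square of the previous):
  7^1 ≡ 7 (mod 15)
  7^2 ≡ 7² = 49 ≡ 4 (mod 15)
3 = 2 + 1, so 7^3 = 7^2 × 7^1 ≡ 4 × 7 (mod 15)
Multiplying step by step:
  4 × 7 = 28 ≡ 13 (mod 15)
Result: 7^3 ≡ 13 (mod 15)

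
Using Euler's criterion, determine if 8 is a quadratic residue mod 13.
By Euler's criterion: 8^{6} ≡ 12 (mod 13). Since this equals -1 (≡ 12), 8 is not a QR.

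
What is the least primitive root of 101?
2

A primitive root g modulo p has order p-1 = 100
Prime divisors of 100: [2, 5]
g is a primitive root iff g^(100/q) ≢ 1 (mod 101) for each prime divisor q
Testing small values:
  g = 2: 2^50 ≡ 100, 2^20 ≡ 95 (mod 101) → none is 1, primitive root!
The smallest primitive root is 2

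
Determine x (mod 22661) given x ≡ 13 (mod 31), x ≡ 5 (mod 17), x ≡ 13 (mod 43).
14676

Using the Chinese Remainder Theorem:
M = product of moduli = 22661
For equation 1: M_1 = 731, 731 ≡ 18 (mod 31), inverse of 731 mod 31 is 19 (check: 18 × 19 = 342 ≡ 1 (mod 31))
For equation 2: M_2 = 1333, 1333 ≡ 7 (mod 17), inverse of 1333 mod 17 is 5 (check: 7 × 5 = 35 ≡ 1 (mod 17))
For equation 3: M_3 = 527, 527 ≡ 11 (mod 43), inverse of 527 mod 43 is 4 (check: 11 × 4 = 44 ≡ 1 (mod 43))
Combine: x ≡ Σ r_i×M_i×(M_i⁻¹ mod m_i) = 13×731×19 + 5×1333×5 + 13×527×4 = 180557 + 33325 + 27404 = 241286
241286 mod 22661 = 14676
x ≡ 14676 (mod 22661)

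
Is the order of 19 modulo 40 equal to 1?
No, the actual order is 2, not 1.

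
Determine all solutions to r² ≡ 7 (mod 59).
The square roots of 7 mod 59 are 19 and 40. Verify: 19² = 361 ≡ 7 (mod 59)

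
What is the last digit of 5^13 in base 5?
Using repeated squaring. 5 ≡ 0 (mod 5). 13 = 8 + 4 + 1 (binary 1101). Repeated squaring mod 5: 0^1 ≡ 0; 0^2 ≡ 0² = 0 ≡ 0; 0^4 ≡ 0² = 0 ≡ 0; 0^8 ≡ 0² = 0 ≡ 0. Multiply: 5^13 ≡ 0^8 × 0^4 × 0^1 ≡ 0 × 0 × 0 (mod 5): 0 × 0 = 0 ≡ 0; 0 × 0 = 0 ≡ 0. So 5^13 ≡ 0 (mod 5).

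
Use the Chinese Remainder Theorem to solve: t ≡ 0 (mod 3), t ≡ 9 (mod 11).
M = 3 × 11 = 33. M₁ = 11, y₁ ≡ 2 (mod 3). M₂ = 3, y₂ ≡ 4 (mod 11). t = 0×11×2 + 9×3×4 ≡ 9 (mod 33)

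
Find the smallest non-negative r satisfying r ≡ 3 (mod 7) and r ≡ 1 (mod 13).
M = 7 × 13 = 91. M₁ = 13, y₁ ≡ 6 (mod 7). M₂ = 7, y₂ ≡ 2 (mod 13). r = 3×13×6 + 1×7×2 ≡ 66 (mod 91)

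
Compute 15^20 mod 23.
Using repeated squaring. 20 = 16 + 4 (binary 10100). Repeated squaring mod 23: 15^1 ≡ 15; 15^2 ≡ 15² = 225 ≡ 18; 15^4 ≡ 18² = 324 ≡ 2; 15^8 ≡ 2² = 4 ≡ 4; 15^16 ≡ 4² = 16 ≡ 16. Multiply: 15^20 = 15^16 × 15^4 ≡ 16 × 2 (mod 23): 16 × 2 = 32 ≡ 9. So 15^20 ≡ 9 (mod 23).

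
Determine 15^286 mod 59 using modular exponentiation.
Using Fermat: 15^{58} ≡ 1 (mod 59). 286 ≡ 54 (mod 58). So 15^{286} ≡ 15^{54} ≡ 20 (mod 59)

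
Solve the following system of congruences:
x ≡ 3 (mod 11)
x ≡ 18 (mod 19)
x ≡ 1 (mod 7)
113

Using the Chinese Remainder Theorem:
M = product of moduli = 1463
For equation 1: M_1 = 133, 133 ≡ 1 (mod 11), inverse of 133 mod 11 is 1 (check: 1 × 1 = 1 ≡ 1 (mod 11))
For equation 2: M_2 = 77, 77 ≡ 1 (mod 19), inverse of 77 mod 19 is 1 (check: 1 × 1 = 1 ≡ 1 (mod 19))
For equation 3: M_3 = 209, 209 ≡ 6 (mod 7), inverse of 209 mod 7 is 6 (check: 6 × 6 = 36 ≡ 1 (mod 7))
Combine: x ≡ Σ r_i×M_i×(M_i⁻¹ mod m_i) = 3×133×1 + 18×77×1 + 1×209×6 = 399 + 1386 + 1254 = 3039
3039 mod 1463 = 113
x ≡ 113 (mod 1463)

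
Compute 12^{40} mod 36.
0

Using successive squaring:
Binary expansion of 40: 101000
Powers of 12 mod 36 (each is the square of the previous):
  12^1 ≡ 12 (mod 36)
  12^2 ≡ 12² = 144 ≡ 0 (mod 36)
  12^4 ≡ 0² = 0 ≡ 0 (mod 36)
  12^8 ≡ 0² = 0 ≡ 0 (mod 36)
  12^16 ≡ 0² = 0 ≡ 0 (mod 36)
  12^32 ≡ 0² = 0 ≡ 0 (mod 36)
40 = 32 + 8, so 12^40 = 12^32 × 12^8 ≡ 0 × 0 (mod 36)
Multiplying step by step:
  0 × 0 = 0 ≡ 0 (mod 36)
Result: 12^40 ≡ 0 (mod 36)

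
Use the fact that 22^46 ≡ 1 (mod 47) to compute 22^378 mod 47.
By Fermat: 22^{46} ≡ 1 (mod 47). 378 = 8×46 + 10. So 22^{378} ≡ 22^{10} ≡ 3 (mod 47)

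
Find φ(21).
12

Prime factorization: 21 = 3 × 7
Using the formula φ(n) = n × Π(1 - 1/p) for each prime factor p:
φ(21) = 21 × (1 - 1/3) × (1 - 1/7)
φ(21) = 12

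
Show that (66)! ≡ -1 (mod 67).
(66)! mod 67 = 66. Since this equals -1 (mod 67), Wilson confirms 67 is prime.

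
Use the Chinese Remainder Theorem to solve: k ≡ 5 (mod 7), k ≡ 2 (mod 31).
M = 7 × 31 = 217. M₁ = 31, y₁ ≡ 5 (mod 7). M₂ = 7, y₂ ≡ 9 (mod 31). k = 5×31×5 + 2×7×9 ≡ 33 (mod 217)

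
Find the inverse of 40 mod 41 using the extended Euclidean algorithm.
Extended GCD: 40(-1) + 41(1) = 1. So 40^(-1) ≡ 40 ≡ 40 (mod 41). Verify: 40 × 40 = 1600 ≡ 1 (mod 41)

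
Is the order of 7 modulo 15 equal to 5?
No, the actual order is 4, not 5.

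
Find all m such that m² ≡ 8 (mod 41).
The square roots of 8 mod 41 are 34 and 7. Verify: 34² = 1156 ≡ 8 (mod 41)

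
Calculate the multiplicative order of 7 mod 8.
Powers of 7 mod 8: 7^1≡7, 7^2≡1. Order = 2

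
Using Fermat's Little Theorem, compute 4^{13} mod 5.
4

By Fermat's Little Theorem, a^(p-1) ≡ 1 (mod p) for prime p and gcd(a, p) = 1
Here p = 5, so 4^4 ≡ 1 (mod 5)
We can reduce the exponent: 13 mod 4 = 1
So 4^13 ≡ 4^1 (mod 5)
Computing: 4^1 mod 5 = 4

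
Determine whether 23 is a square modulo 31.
By Euler's criterion: 23^{15} ≡ 30 (mod 31). Since this equals -1 (≡ 30), 23 is not a QR.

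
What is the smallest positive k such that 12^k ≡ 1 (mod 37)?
Powers of 12 mod 37: 12^1≡12, 12^2≡33, 12^3≡26, 12^4≡16, 12^5≡7, 12^6≡10, 12^7≡9, 12^8≡34, 12^9≡1. Order = 9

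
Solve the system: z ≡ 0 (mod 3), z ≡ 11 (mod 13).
M = 3 × 13 = 39. M₁ = 13, y₁ ≡ 1 (mod 3). M₂ = 3, y₂ ≡ 9 (mod 13). z = 0×13×1 + 11×3×9 ≡ 24 (mod 39)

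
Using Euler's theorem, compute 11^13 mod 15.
By Euler: 11^{8} ≡ 1 (mod 15) since gcd(11, 15) = 1. 13 = 1×8 + 5. So 11^{13} ≡ 11^{5} ≡ 11 (mod 15)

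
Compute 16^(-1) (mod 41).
16^(-1) ≡ 18 (mod 41). Verification: 16 × 18 = 288 ≡ 1 (mod 41)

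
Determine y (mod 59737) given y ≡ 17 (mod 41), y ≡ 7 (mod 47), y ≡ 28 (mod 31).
45691

Using the Chinese Remainder Theorem:
M = product of moduli = 59737
For equation 1: M_1 = 1457, 1457 ≡ 22 (mod 41), inverse of 1457 mod 41 is 28 (check: 22 × 28 = 616 ≡ 1 (mod 41))
For equation 2: M_2 = 1271, 1271 ≡ 2 (mod 47), inverse of 1271 mod 47 is 24 (check: 2 × 24 = 48 ≡ 1 (mod 47))
For equation 3: M_3 = 1927, 1927 ≡ 5 (mod 31), inverse of 1927 mod 31 is 25 (check: 5 × 25 = 125 ≡ 1 (mod 31))
Combine: y ≡ Σ r_i×M_i×(M_i⁻¹ mod m_i) = 17×1457×28 + 7×1271×24 + 28×1927×25 = 693532 + 213528 + 1348900 = 2255960
2255960 mod 59737 = 45691
y ≡ 45691 (mod 59737)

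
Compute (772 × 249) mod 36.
24

(772 × 249) = 192228
192228 mod 36 = 24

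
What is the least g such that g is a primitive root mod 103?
p - 1 = 102 has prime divisors 2, 3, 17. h is a primitive root mod 103 iff h^(102/q) ≢ 1 (mod 103) for each such q.
h = 2: 2^51 ≡ 1, 2^34 ≡ 46, 2^6 ≡ 64 (mod 103); 2^51 ≡ 1, so not a primitive root.
h = 3: 3^51 ≡ 102, 3^34 ≡ 1, 3^6 ≡ 8 (mod 103); 3^34 ≡ 1, so not a primitive root.
h = 4: 4^51 ≡ 1, 4^34 ≡ 56, 4^6 ≡ 79 (mod 103); 4^51 ≡ 1, so not a primitive root.
h = 5: 5^51 ≡ 102, 5^34 ≡ 56, 5^6 ≡ 72 (mod 103); none is 1, so 5 has order 102 and is a primitive root.
The smallest primitive root mod 103 is g = 5.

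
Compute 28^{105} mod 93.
1

Using successive squaring:
Binary expansion of 105: 1101001
Powers of 28 mod 93 (each is the square of the previous):
  28^1 ≡ 28 (mod 93)
  28^2 ≡ 28² = 784 ≡ 40 (mod 93)
  28^4 ≡ 40² = 1600 ≡ 19 (mod 93)
  28^8 ≡ 19² = 361 ≡ 82 (mod 93)
  28^16 ≡ 82² = 6724 ≡ 28 (mod 93)
  28^32 ≡ 28² = 784 ≡ 40 (mod 93)
  28^64 ≡ 40² = 1600 ≡ 19 (mod 93)
105 = 64 + 32 + 8 + 1, so 28^105 = 28^64 × 28^32 × 28^8 × 28^1 ≡ 19 × 40 × 82 × 28 (mod 93)
Multiplying step by step:
  19 × 40 = 760 ≡ 16 (mod 93)
  16 × 82 = 1312 ≡ 10 (mod 93)
  10 × 28 = 280 ≡ 1 (mod 93)
Result: 28^105 ≡ 1 (mod 93)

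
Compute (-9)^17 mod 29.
Using repeated squaring. (-9) ≡ 20 (mod 29). 17 = 16 + 1 (binary 10001). Repeated squaring mod 29: 20^1 ≡ 20; 20^2 ≡ 20² = 400 ≡ 23; 20^4 ≡ 23² = 529 ≡ 7; 20^8 ≡ 7² = 49 ≡ 20; 20^16 ≡ 20² = 400 ≡ 23. Multiply: (-9)^17 ≡ 20^16 × 20^1 ≡ 23 × 20 (mod 29): 23 × 20 = 460 ≡ 25. So (-9)^17 ≡ 25 (mod 29).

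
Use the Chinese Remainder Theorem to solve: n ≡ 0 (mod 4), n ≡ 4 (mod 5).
M = 4 × 5 = 20. M₁ = 5, y₁ ≡ 1 (mod 4). M₂ = 4, y₂ ≡ 4 (mod 5). n = 0×5×1 + 4×4×4 ≡ 4 (mod 20)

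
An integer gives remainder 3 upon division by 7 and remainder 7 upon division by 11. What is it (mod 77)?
M = 7 × 11 = 77. M₁ = 11, y₁ ≡ 2 (mod 7). M₂ = 7, y₂ ≡ 8 (mod 11). m = 3×11×2 + 7×7×8 ≡ 73 (mod 77). The smallest positive such number is 73.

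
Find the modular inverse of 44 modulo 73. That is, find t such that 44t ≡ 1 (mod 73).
5

Using Extended Euclidean Algorithm:
gcd(44, 73) = 1
Bezout coefficients: 44 × 5 + 73 × -3 = 1
So 44 × 5 ≡ 1 (mod 73)
The inverse is 5 mod 73 = 5
Verification: 44 × 5 = 220 = 3 × 73 + 1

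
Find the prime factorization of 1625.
5^3 × 13

Divide by primes starting from smallest:
1625 ÷ 5 = 325
325 ÷ 5 = 65
65 ÷ 5 = 13
13 ÷ 13 = 1

1625 = 5^3 × 13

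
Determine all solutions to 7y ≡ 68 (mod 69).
59

Since gcd(7, 69) = 1 divides 68, a solution exists.
Multiply both sides by the inverse of 7 mod 69:
  7^(-1) mod 69 = 10
  x ≡ 10 × 68 ≡ 680 ≡ 59 (mod 69)
Verification: 7 × 59 = 413 = 5 × 69 + 68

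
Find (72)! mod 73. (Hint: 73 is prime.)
By Wilson's theorem, (72)! ≡ -1 ≡ 72 (mod 73)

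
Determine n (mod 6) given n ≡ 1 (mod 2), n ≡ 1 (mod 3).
1

Using the Chinese Remainder Theorem:
M = product of moduli = 6
For equation 1: M_1 = 3, 3 ≡ 1 (mod 2), inverse of 3 mod 2 is 1 (check: 1 × 1 = 1 ≡ 1 (mod 2))
For equation 2: M_2 = 2, 2 ≡ 2 (mod 3), inverse of 2 mod 3 is 2 (check: 2 × 2 = 4 ≡ 1 (mod 3))
Combine: n ≡ Σ r_i×M_i×(M_i⁻¹ mod m_i) = 1×3×1 + 1×2×2 = 3 + 4 = 7
7 mod 6 = 1
n ≡ 1 (mod 6)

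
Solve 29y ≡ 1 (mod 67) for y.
37

Using Extended Euclidean Algorithm:
gcd(29, 67) = 1
Bezout coefficients: 29 × -30 + 67 × 13 = 1
So 29 × -30 ≡ 1 (mod 67)
The inverse is -30 mod 67 = 37
Verification: 29 × 37 = 1073 = 16 × 67 + 1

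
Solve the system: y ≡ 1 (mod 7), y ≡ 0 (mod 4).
M = 7 × 4 = 28. M₁ = 4, y₁ ≡ 2 (mod 7). M₂ = 7, y₂ ≡ 3 (mod 4). y = 1×4×2 + 0×7×3 ≡ 8 (mod 28)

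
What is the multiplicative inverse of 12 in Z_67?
28

Using Extended Euclidean Algorithm:
gcd(12, 67) = 1
Bezout coefficients: 12 × 28 + 67 × -5 = 1
So 12 × 28 ≡ 1 (mod 67)
The inverse is 28 mod 67 = 28
Verification: 12 × 28 = 336 = 5 × 67 + 1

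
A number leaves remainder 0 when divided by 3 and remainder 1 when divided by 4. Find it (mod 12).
M = 3 × 4 = 12. M₁ = 4, y₁ ≡ 1 (mod 3). M₂ = 3, y₂ ≡ 3 (mod 4). n = 0×4×1 + 1×3×3 ≡ 9 (mod 12)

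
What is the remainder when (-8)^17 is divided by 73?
Using repeated squaring. (-8) ≡ 65 (mod 73). 17 = 16 + 1 (binary 10001). Repeated squaring mod 73: 65^1 ≡ 65; 65^2 ≡ 65² = 4225 ≡ 64; 65^4 ≡ 64² = 4096 ≡ 8; 65^8 ≡ 8² = 64 ≡ 64; 65^16 ≡ 64² = 4096 ≡ 8. Multiply: (-8)^17 ≡ 65^16 × 65^1 ≡ 8 × 65 (mod 73): 8 × 65 = 520 ≡ 9. So (-8)^17 ≡ 9 (mod 73).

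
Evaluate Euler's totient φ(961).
930

Prime factorization: 961 = 31^2
Using the formula φ(n) = n × Π(1 - 1/p) for each prime factor p:
φ(961) = 961 × (1 - 1/31)
φ(961) = 930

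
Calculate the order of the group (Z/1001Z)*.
720

Prime factorization: 1001 = 7 × 11 × 13
Using the formula φ(n) = n × Π(1 - 1/p) for each prime factor p:
φ(1001) = 1001 × (1 - 1/7) × (1 - 1/11) × (1 - 1/13)
φ(1001) = 720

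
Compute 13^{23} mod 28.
13

Using successive squaring:
Binary expansion of 23: 10111
Powers of 13 mod 28 (each is the square of the previous):
  13^1 ≡ 13 (mod 28)
  13^2 ≡ 13² = 169 ≡ 1 (mod 28)
  13^4 ≡ 1² = 1 ≡ 1 (mod 28)
  13^8 ≡ 1² = 1 ≡ 1 (mod 28)
  13^16 ≡ 1² = 1 ≡ 1 (mod 28)
23 = 16 + 4 + 2 + 1, so 13^23 = 13^16 × 13^4 × 13^2 × 13^1 ≡ 1 × 1 × 1 × 13 (mod 28)
Multiplying step by step:
  1 × 1 = 1 ≡ 1 (mod 28)
  1 × 1 = 1 ≡ 1 (mod 28)
  1 × 13 = 13 ≡ 13 (mod 28)
Result: 13^23 ≡ 13 (mod 28)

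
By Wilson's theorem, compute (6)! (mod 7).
By Wilson's theorem, (6)! ≡ -1 ≡ 6 (mod 7)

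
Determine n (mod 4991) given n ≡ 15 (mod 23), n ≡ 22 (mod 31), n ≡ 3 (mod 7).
2936

Using the Chinese Remainder Theorem:
M = product of moduli = 4991
For equation 1: M_1 = 217, 217 ≡ 10 (mod 23), inverse of 217 mod 23 is 7 (check: 10 × 7 = 70 ≡ 1 (mod 23))
For equation 2: M_2 = 161, 161 ≡ 6 (mod 31), inverse of 161 mod 31 is 26 (check: 6 × 26 = 156 ≡ 1 (mod 31))
For equation 3: M_3 = 713, 713 ≡ 6 (mod 7), inverse of 713 mod 7 is 6 (check: 6 × 6 = 36 ≡ 1 (mod 7))
Combine: n ≡ Σ r_i×M_i×(M_i⁻¹ mod m_i) = 15×217×7 + 22×161×26 + 3×713×6 = 22785 + 92092 + 12834 = 127711
127711 mod 4991 = 2936
n ≡ 2936 (mod 4991)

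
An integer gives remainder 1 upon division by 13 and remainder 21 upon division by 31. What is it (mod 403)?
M = 13 × 31 = 403. M₁ = 31, y₁ ≡ 8 (mod 13). M₂ = 13, y₂ ≡ 12 (mod 31). r = 1×31×8 + 21×13×12 ≡ 300 (mod 403). The smallest positive such number is 300.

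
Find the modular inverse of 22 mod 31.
22^(-1) ≡ 24 (mod 31). Verification: 22 × 24 = 528 ≡ 1 (mod 31)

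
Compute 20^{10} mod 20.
0

Using successive squaring:
Binary expansion of 10: 1010
Powers of 20 mod 20 (each is the square of the previous):
  20^1 ≡ 0 (mod 20)
  20^2 ≡ 0² = 0 ≡ 0 (mod 20)
  20^4 ≡ 0² = 0 ≡ 0 (mod 20)
  20^8 ≡ 0² = 0 ≡ 0 (mod 20)
10 = 8 + 2, so 20^10 = 20^8 × 20^2 ≡ 0 × 0 (mod 20)
Multiplying step by step:
  0 × 0 = 0 ≡ 0 (mod 20)
Result: 20^10 ≡ 0 (mod 20)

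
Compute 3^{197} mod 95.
13

Using successive squaring:
Binary expansion of 197: 11000101
Powers of 3 mod 95 (each is the square of the previous):
  3^1 ≡ 3 (mod 95)
  3^2 ≡ 3² = 9 ≡ 9 (mod 95)
  3^4 ≡ 9² = 81 ≡ 81 (mod 95)
  3^8 ≡ 81² = 6561 ≡ 6 (mod 95)
  3^16 ≡ 6² = 36 ≡ 36 (mod 95)
  3^32 ≡ 36² = 1296 ≡ 61 (mod 95)
  3^64 ≡ 61² = 3721 ≡ 16 (mod 95)
  3^128 ≡ 16² = 256 ≡ 66 (mod 95)
197 = 128 + 64 + 4 + 1, so 3^197 = 3^128 × 3^64 × 3^4 × 3^1 ≡ 66 × 16 × 81 × 3 (mod 95)
Multiplying step by step:
  66 × 16 = 1056 ≡ 11 (mod 95)
  11 × 81 = 891 ≡ 36 (mod 95)
  36 × 3 = 108 ≡ 13 (mod 95)
Result: 3^197 ≡ 13 (mod 95)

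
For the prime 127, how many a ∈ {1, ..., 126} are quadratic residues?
For prime 127, there are (p-1)/2 = (127-1)/2 = 63 quadratic residues (excluding 0).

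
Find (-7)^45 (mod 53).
Using repeated squaring. (-7) ≡ 46 (mod 53). 45 = 32 + 8 + 4 + 1 (binary 101101). Repeated squaring mod 53: 46^1 ≡ 46; 46^2 ≡ 46² = 2116 ≡ 49; 46^4 ≡ 49² = 2401 ≡ 16; 46^8 ≡ 16² = 256 ≡ 44; 46^16 ≡ 44² = 1936 ≡ 28; 46^32 ≡ 28² = 784 ≡ 42. Multiply: (-7)^45 ≡ 46^32 × 46^8 × 46^4 × 46^1 ≡ 42 × 44 × 16 × 46 (mod 53): 42 × 44 = 1848 ≡ 46; 46 × 16 = 736 ≡ 47; 47 × 46 = 2162 ≡ 42. So (-7)^45 ≡ 42 (mod 53).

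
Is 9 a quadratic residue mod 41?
By Euler's criterion: 9^{20} ≡ 1 (mod 41). Since this equals 1, 9 is a QR.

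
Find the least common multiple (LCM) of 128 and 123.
15744

First find GCD(128, 123) using the Euclidean algorithm:
128 = 1 × 123 + 5
123 = 24 × 5 + 3
5 = 1 × 3 + 2
3 = 1 × 2 + 1
2 = 2 × 1 + 0
GCD(128, 123) = 1

LCM formula: LCM(a, b) = (a × b) / GCD(a, b)
LCM(128, 123) = (128 × 123) / 1
LCM(128, 123) = 15744 / 1
LCM(128, 123) = 15744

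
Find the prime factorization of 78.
2 × 3 × 13

Divide by primes starting from smallest:
78 ÷ 2 = 39
39 ÷ 3 = 13
13 ÷ 13 = 1

78 = 2 × 3 × 13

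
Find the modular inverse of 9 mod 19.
9^(-1) ≡ 17 (mod 19). Verification: 9 × 17 = 153 ≡ 1 (mod 19)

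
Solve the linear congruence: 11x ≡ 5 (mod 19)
16

Since gcd(11, 19) = 1 divides 5, a solution exists.
Multiply both sides by the inverse of 11 mod 19:
  11^(-1) mod 19 = 7
  x ≡ 7 × 5 ≡ 35 ≡ 16 (mod 19)
Verification: 11 × 16 = 176 = 9 × 19 + 5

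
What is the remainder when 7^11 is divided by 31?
Using repeated squaring. 11 = 8 + 2 + 1 (binary 1011). Repeated squaring mod 31: 7^1 ≡ 7; 7^2 ≡ 7² = 49 ≡ 18; 7^4 ≡ 18² = 324 ≡ 14; 7^8 ≡ 14² = 196 ≡ 10. Multiply: 7^11 = 7^8 × 7^2 × 7^1 ≡ 10 × 18 × 7 (mod 31): 10 × 18 = 180 ≡ 25; 25 × 7 = 175 ≡ 20. So 7^11 ≡ 20 (mod 31).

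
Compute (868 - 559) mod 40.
29

(868 - 559) = 309
309 mod 40 = 29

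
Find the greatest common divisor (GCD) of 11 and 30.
1

Using the Euclidean algorithm:
11 = 0 × 30 + 11
30 = 2 × 11 + 8
11 = 1 × 8 + 3
8 = 2 × 3 + 2
3 = 1 × 2 + 1
2 = 2 × 1 + 0

GCD(11, 30) = 1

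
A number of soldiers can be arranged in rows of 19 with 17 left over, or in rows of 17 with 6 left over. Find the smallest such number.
M = 19 × 17 = 323. M₁ = 17, y₁ ≡ 9 (mod 19). M₂ = 19, y₂ ≡ 9 (mod 17). r = 17×17×9 + 6×19×9 ≡ 74 (mod 323). The smallest positive such number is 74.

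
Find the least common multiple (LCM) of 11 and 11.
11

First find GCD(11, 11) using the Euclidean algorithm:
11 = 1 × 11 + 0
GCD(11, 11) = 11

LCM formula: LCM(a, b) = (a × b) / GCD(a, b)
LCM(11, 11) = (11 × 11) / 11
LCM(11, 11) = 121 / 11
LCM(11, 11) = 11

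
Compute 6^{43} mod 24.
0

Using successive squaring:
Binary expansion of 43: 101011
Powers of 6 mod 24 (each is the square of the previous):
  6^1 ≡ 6 (mod 24)
  6^2 ≡ 6² = 36 ≡ 12 (mod 24)
  6^4 ≡ 12² = 144 ≡ 0 (mod 24)
  6^8 ≡ 0² = 0 ≡ 0 (mod 24)
  6^16 ≡ 0² = 0 ≡ 0 (mod 24)
  6^32 ≡ 0² = 0 ≡ 0 (mod 24)
43 = 32 + 8 + 2 + 1, so 6^43 = 6^32 × 6^8 × 6^2 × 6^1 ≡ 0 × 0 × 12 × 6 (mod 24)
Multiplying step by step:
  0 × 0 = 0 ≡ 0 (mod 24)
  0 × 12 = 0 ≡ 0 (mod 24)
  0 × 6 = 0 ≡ 0 (mod 24)
Result: 6^43 ≡ 0 (mod 24)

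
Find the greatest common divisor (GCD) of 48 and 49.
1

Using the Euclidean algorithm:
48 = 0 × 49 + 48
49 = 1 × 48 + 1
48 = 48 × 1 + 0

GCD(48, 49) = 1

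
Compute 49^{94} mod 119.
98

Using successive squaring:
Binary expansion of 94: 1011110
Powers of 49 mod 119 (each is the square of the previous):
  49^1 ≡ 49 (mod 119)
  49^2 ≡ 49² = 2401 ≡ 21 (mod 119)
  49^4 ≡ 21² = 441 ≡ 84 (mod 119)
  49^8 ≡ 84² = 7056 ≡ 35 (mod 119)
  49^16 ≡ 35² = 1225 ≡ 35 (mod 119)
  49^32 ≡ 35² = 1225 ≡ 35 (mod 119)
  49^64 ≡ 35² = 1225 ≡ 35 (mod 119)
94 = 64 + 16 + 8 + 4 + 2, so 49^94 = 49^64 × 49^16 × 49^8 × 49^4 × 49^2 ≡ 35 × 35 × 35 × 84 × 21 (mod 119)
Multiplying step by step:
  35 × 35 = 1225 ≡ 35 (mod 119)
  35 × 35 = 1225 ≡ 35 (mod 119)
  35 × 84 = 2940 ≡ 84 (mod 119)
  84 × 21 = 1764 ≡ 98 (mod 119)
Result: 49^94 ≡ 98 (mod 119)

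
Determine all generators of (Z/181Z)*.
Primitive roots mod 181: {2, 10, 18, 21, 23, 24, 28, 41, 47, 50, 53, 54, 57, 58, 63, 66, 69, 76, 77, 78, 83, 84, 85, 90, 91, 96, 97, 98, 103, 104, 105, 112, 115, 118, 123, 124, 127, 128, 131, 134, 140, 153, 157, 158, 160, 163, 171, 179}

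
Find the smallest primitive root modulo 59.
p - 1 = 58 has prime divisors 2, 29. h is a primitive root mod 59 iff h^(58/q) ≢ 1 (mod 59) for each such q.
h = 2: 2^29 ≡ 58, 2^2 ≡ 4 (mod 59); none is 1, so 2 has order 58 and is a primitive root.
The smallest primitive root mod 59 is g = 2.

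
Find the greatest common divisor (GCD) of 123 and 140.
1

Using the Euclidean algorithm:
123 = 0 × 140 + 123
140 = 1 × 123 + 17
123 = 7 × 17 + 4
17 = 4 × 4 + 1
4 = 4 × 1 + 0

GCD(123, 140) = 1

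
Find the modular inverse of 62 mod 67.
62^(-1) ≡ 40 (mod 67). Verification: 62 × 40 = 2480 ≡ 1 (mod 67)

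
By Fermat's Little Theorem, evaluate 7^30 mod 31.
By Fermat's Little Theorem, 7^{30} ≡ 1 (mod 31) since 31 is prime and gcd(7, 31) = 1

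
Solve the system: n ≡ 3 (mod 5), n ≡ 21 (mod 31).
M = 5 × 31 = 155. M₁ = 31, y₁ ≡ 1 (mod 5). M₂ = 5, y₂ ≡ 25 (mod 31). n = 3×31×1 + 21×5×25 ≡ 83 (mod 155)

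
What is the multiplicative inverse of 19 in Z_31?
19^(-1) ≡ 18 (mod 31). Verification: 19 × 18 = 342 ≡ 1 (mod 31)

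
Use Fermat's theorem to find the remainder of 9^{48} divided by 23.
6

By Fermat's Little Theorem, a^(p-1) ≡ 1 (mod p) for prime p and gcd(a, p) = 1
Here p = 23, so 9^22 ≡ 1 (mod 23)
We can reduce the exponent: 48 mod 22 = 4
So 9^48 ≡ 9^4 (mod 23)
Computing: 9^4 mod 23 = 6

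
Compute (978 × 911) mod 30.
18

(978 × 911) = 890958
890958 mod 30 = 18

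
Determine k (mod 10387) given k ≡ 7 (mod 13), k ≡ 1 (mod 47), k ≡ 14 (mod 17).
3244

Using the Chinese Remainder Theorem:
M = product of moduli = 10387
For equation 1: M_1 = 799, 799 ≡ 6 (mod 13), inverse of 799 mod 13 is 11 (check: 6 × 11 = 66 ≡ 1 (mod 13))
For equation 2: M_2 = 221, 221 ≡ 33 (mod 47), inverse of 221 mod 47 is 10 (check: 33 × 10 = 330 ≡ 1 (mod 47))
For equation 3: M_3 = 611, 611 ≡ 16 (mod 17), inverse of 611 mod 17 is 16 (check: 16 × 16 = 256 ≡ 1 (mod 17))
Combine: k ≡ Σ r_i×M_i×(M_i⁻¹ mod m_i) = 7×799×11 + 1×221×10 + 14×611×16 = 61523 + 2210 + 136864 = 200597
200597 mod 10387 = 3244
k ≡ 3244 (mod 10387)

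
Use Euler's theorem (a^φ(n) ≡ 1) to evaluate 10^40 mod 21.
By Euler: 10^{12} ≡ 1 (mod 21) since gcd(10, 21) = 1. 40 = 3×12 + 4. So 10^{40} ≡ 10^{4} ≡ 4 (mod 21)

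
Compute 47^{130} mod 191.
32

Using successive squaring:
Binary expansion of 130: 10000010
Powers of 47 mod 191 (each is the square of the previous):
  47^1 ≡ 47 (mod 191)
  47^2 ≡ 47² = 2209 ≡ 108 (mod 191)
  47^4 ≡ 108² = 11664 ≡ 13 (mod 191)
  47^8 ≡ 13² = 169 ≡ 169 (mod 191)
  47^16 ≡ 169² = 28561 ≡ 102 (mod 191)
  47^32 ≡ 102² = 10404 ≡ 90 (mod 191)
  47^64 ≡ 90² = 8100 ≡ 78 (mod 191)
  47^128 ≡ 78² = 6084 ≡ 163 (mod 191)
130 = 128 + 2, so 47^130 = 47^128 × 47^2 ≡ 163 × 108 (mod 191)
Multiplying step by step:
  163 × 108 = 17604 ≡ 32 (mod 191)
Result: 47^130 ≡ 32 (mod 191)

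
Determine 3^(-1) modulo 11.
3^(-1) ≡ 4 (mod 11). Verification: 3 × 4 = 12 ≡ 1 (mod 11)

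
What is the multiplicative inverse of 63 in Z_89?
63^(-1) ≡ 65 (mod 89). Verification: 63 × 65 = 4095 ≡ 1 (mod 89)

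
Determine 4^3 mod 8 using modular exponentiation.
3 = 2 + 1 (binary 11). Repeated squaring mod 8: 4^1 ≡ 4; 4^2 ≡ 4² = 16 ≡ 0. Multiply: 4^3 = 4^2 × 4^1 ≡ 0 × 4 (mod 8): 0 × 4 = 0 ≡ 0. So 4^3 ≡ 0 (mod 8).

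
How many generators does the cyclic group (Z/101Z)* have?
40

The number of primitive roots modulo p is φ(p-1) = φ(100)
φ(100) = 40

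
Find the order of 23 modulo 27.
Powers of 23 mod 27: 23^1≡23, 23^2≡16, 23^3≡17, 23^4≡13, 23^5≡2, 23^6≡19, 23^7≡5, 23^8≡7, 23^9≡26, 23^10≡4, 23^11≡11, 23^12≡10, 23^13≡14, 23^14≡25, 23^15≡8, 23^16≡22, 23^17≡20, 23^18≡1. Order = 18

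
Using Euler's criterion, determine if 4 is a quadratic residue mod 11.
By Euler's criterion: 4^{5} ≡ 1 (mod 11). Since this equals 1, 4 is a QR.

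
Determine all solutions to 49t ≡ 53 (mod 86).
59

Since gcd(49, 86) = 1 divides 53, a solution exists.
Multiply both sides by the inverse of 49 mod 86:
  49^(-1) mod 86 = 79
  x ≡ 79 × 53 ≡ 4187 ≡ 59 (mod 86)
Verification: 49 × 59 = 2891 = 33 × 86 + 53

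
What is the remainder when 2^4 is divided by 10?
4 = 4 (binary 100). Repeated squaring mod 10: 2^1 ≡ 2; 2^2 ≡ 2² = 4 ≡ 4; 2^4 ≡ 4² = 16 ≡ 6. So 2^4 ≡ 6 (mod 10).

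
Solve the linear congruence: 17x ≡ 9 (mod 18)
9

Since gcd(17, 18) = 1 divides 9, a solution exists.
Multiply both sides by the inverse of 17 mod 18:
  17^(-1) mod 18 = 17
  x ≡ 17 × 9 ≡ 153 ≡ 9 (mod 18)
Verification: 17 × 9 = 153 = 8 × 18 + 9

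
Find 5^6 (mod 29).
6 = 4 + 2 (binary 110). Repeated squaring mod 29: 5^1 ≡ 5; 5^2 ≡ 5² = 25 ≡ 25; 5^4 ≡ 25² = 625 ≡ 16. Multiply: 5^6 = 5^4 × 5^2 ≡ 16 × 25 (mod 29): 16 × 25 = 400 ≡ 23. So 5^6 ≡ 23 (mod 29).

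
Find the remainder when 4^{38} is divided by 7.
By Fermat: 4^{6} ≡ 1 (mod 7). 38 = 6×6 + 2. So 4^{38} ≡ 4^{2} ≡ 2 (mod 7)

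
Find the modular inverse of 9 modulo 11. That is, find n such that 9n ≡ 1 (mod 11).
5

Using Extended Euclidean Algorithm:
gcd(9, 11) = 1
Bezout coefficients: 9 × 5 + 11 × -4 = 1
So 9 × 5 ≡ 1 (mod 11)
The inverse is 5 mod 11 = 5
Verification: 9 × 5 = 45 = 4 × 11 + 1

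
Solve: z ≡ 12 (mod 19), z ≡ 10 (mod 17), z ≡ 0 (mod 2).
M = 19 × 17 × 2 = 646. M₁ = 34, y₁ ≡ 14 (mod 19). M₂ = 38, y₂ ≡ 13 (mod 17). M₃ = 323, y₃ ≡ 1 (mod 2). z = 12×34×14 + 10×38×13 + 0×323×1 ≡ 316 (mod 646)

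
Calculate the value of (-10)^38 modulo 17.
Using Fermat: (-10)^{16} ≡ 1 (mod 17). 38 ≡ 6 (mod 16). So (-10)^{38} ≡ (-10)^{6} ≡ 9 (mod 17)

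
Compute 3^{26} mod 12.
9

Using successive squaring:
Binary expansion of 26: 11010
Powers of 3 mod 12 (each is the square of the previous):
  3^1 ≡ 3 (mod 12)
  3^2 ≡ 3² = 9 ≡ 9 (mod 12)
  3^4 ≡ 9² = 81 ≡ 9 (mod 12)
  3^8 ≡ 9² = 81 ≡ 9 (mod 12)
  3^16 ≡ 9² = 81 ≡ 9 (mod 12)
26 = 16 + 8 + 2, so 3^26 = 3^16 × 3^8 × 3^2 ≡ 9 × 9 × 9 (mod 12)
Multiplying step by step:
  9 × 9 = 81 ≡ 9 (mod 12)
  9 × 9 = 81 ≡ 9 (mod 12)
Result: 3^26 ≡ 9 (mod 12)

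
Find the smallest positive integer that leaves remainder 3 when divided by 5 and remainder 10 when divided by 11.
M = 5 × 11 = 55. M₁ = 11, y₁ ≡ 1 (mod 5). M₂ = 5, y₂ ≡ 9 (mod 11). n = 3×11×1 + 10×5×9 ≡ 43 (mod 55). The smallest positive such number is 43.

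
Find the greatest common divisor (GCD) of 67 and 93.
1

Using the Euclidean algorithm:
67 = 0 × 93 + 67
93 = 1 × 67 + 26
67 = 2 × 26 + 15
26 = 1 × 15 + 11
15 = 1 × 11 + 4
11 = 2 × 4 + 3
4 = 1 × 3 + 1
3 = 3 × 1 + 0

GCD(67, 93) = 1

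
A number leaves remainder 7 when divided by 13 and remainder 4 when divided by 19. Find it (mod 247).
M = 13 × 19 = 247. M₁ = 19, y₁ ≡ 11 (mod 13). M₂ = 13, y₂ ≡ 3 (mod 19). y = 7×19×11 + 4×13×3 ≡ 137 (mod 247)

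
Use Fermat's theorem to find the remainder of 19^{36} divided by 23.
18

By Fermat's Little Theorem, a^(p-1) ≡ 1 (mod p) for prime p and gcd(a, p) = 1
Here p = 23, so 19^22 ≡ 1 (mod 23)
We can reduce the exponent: 36 mod 22 = 14
So 19^36 ≡ 19^14 (mod 23)
Computing: 19^14 mod 23 = 18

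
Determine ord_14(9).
Powers of 9 mod 14: 9^1≡9, 9^2≡11, 9^3≡1. Order = 3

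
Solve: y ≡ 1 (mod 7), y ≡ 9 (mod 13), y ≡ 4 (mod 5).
M = 7 × 13 × 5 = 455. M₁ = 65, y₁ ≡ 4 (mod 7). M₂ = 35, y₂ ≡ 3 (mod 13). M₃ = 91, y₃ ≡ 1 (mod 5). y = 1×65×4 + 9×35×3 + 4×91×1 ≡ 204 (mod 455)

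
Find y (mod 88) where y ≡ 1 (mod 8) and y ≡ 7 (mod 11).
M = 8 × 11 = 88. M₁ = 11, y₁ ≡ 3 (mod 8). M₂ = 8, y₂ ≡ 7 (mod 11). y = 1×11×3 + 7×8×7 ≡ 73 (mod 88)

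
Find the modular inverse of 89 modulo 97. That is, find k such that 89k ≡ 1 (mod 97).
12

Using Extended Euclidean Algorithm:
gcd(89, 97) = 1
Bezout coefficients: 89 × 12 + 97 × -11 = 1
So 89 × 12 ≡ 1 (mod 97)
The inverse is 12 mod 97 = 12
Verification: 89 × 12 = 1068 = 11 × 97 + 1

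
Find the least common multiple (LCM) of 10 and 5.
10

First find GCD(10, 5) using the Euclidean algorithm:
10 = 2 × 5 + 0
GCD(10, 5) = 5

LCM formula: LCM(a, b) = (a × b) / GCD(a, b)
LCM(10, 5) = (10 × 5) / 5
LCM(10, 5) = 50 / 5
LCM(10, 5) = 10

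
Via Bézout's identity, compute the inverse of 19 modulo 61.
Extended GCD: 19(-16) + 61(5) = 1. So 19^(-1) ≡ 45 ≡ 45 (mod 61). Verify: 19 × 45 = 855 ≡ 1 (mod 61)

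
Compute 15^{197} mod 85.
70

Using successive squaring:
Binary expansion of 197: 11000101
Powers of 15 mod 85 (each is the square of the previous):
  15^1 ≡ 15 (mod 85)
  15^2 ≡ 15² = 225 ≡ 55 (mod 85)
  15^4 ≡ 55² = 3025 ≡ 50 (mod 85)
  15^8 ≡ 50² = 2500 ≡ 35 (mod 85)
  15^16 ≡ 35² = 1225 ≡ 35 (mod 85)
  15^32 ≡ 35² = 1225 ≡ 35 (mod 85)
  15^64 ≡ 35² = 1225 ≡ 35 (mod 85)
  15^128 ≡ 35² = 1225 ≡ 35 (mod 85)
197 = 128 + 64 + 4 + 1, so 15^197 = 15^128 × 15^64 × 15^4 × 15^1 ≡ 35 × 35 × 50 × 15 (mod 85)
Multiplying step by step:
  35 × 35 = 1225 ≡ 35 (mod 85)
  35 × 50 = 1750 ≡ 50 (mod 85)
  50 × 15 = 750 ≡ 70 (mod 85)
Result: 15^197 ≡ 70 (mod 85)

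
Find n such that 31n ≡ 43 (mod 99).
94

Since gcd(31, 99) = 1 divides 43, a solution exists.
Multiply both sides by the inverse of 31 mod 99:
  31^(-1) mod 99 = 16
  x ≡ 16 × 43 ≡ 688 ≡ 94 (mod 99)
Verification: 31 × 94 = 2914 = 29 × 99 + 43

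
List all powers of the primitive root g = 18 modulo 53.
g^1, g^2, ..., g^{52} mod 53: {18, 6, 2, 36, 12, 4, 19, 24, 8, 38, 48, 16, 23, 43, 32, 46, 33, 11, 39, 13, 22, 25, 26, 44, 50, 52, 35, 47, 51, 17, 41, 49, 34, 29, 45, 15, 5, 37, 30, 10, 21, 7, 20, 42, 14, 40, 31, 28, 27, 9, 3, 1}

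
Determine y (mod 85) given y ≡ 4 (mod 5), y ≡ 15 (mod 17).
49

Using the Chinese Remainder Theorem:
M = product of moduli = 85
For equation 1: M_1 = 17, 17 ≡ 2 (mod 5), inverse of 17 mod 5 is 3 (check: 2 × 3 = 6 ≡ 1 (mod 5))
For equation 2: M_2 = 5, 5 ≡ 5 (mod 17), inverse of 5 mod 17 is 7 (check: 5 × 7 = 35 ≡ 1 (mod 17))
Combine: y ≡ Σ r_i×M_i×(M_i⁻¹ mod m_i) = 4×17×3 + 15×5×7 = 204 + 525 = 729
729 mod 85 = 49
y ≡ 49 (mod 85)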